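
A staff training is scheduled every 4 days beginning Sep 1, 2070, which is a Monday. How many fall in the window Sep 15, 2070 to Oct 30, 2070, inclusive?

Occurrences land 4·i days after Sep 1, 2070 for i = 0, 1, 2, …
Sep 15, 2070 is 14 days after the start; 14 ÷ 4 = 3 remainder 2; since the remainder is 2, round up to i = 4. First occurrence in the window: #5 on Sep 17, 2070 (4×4 = 16 days in).
Oct 30, 2070 is 59 days after the start; 59 ÷ 4 = 14 remainder 3. Last occurrence in the window: #15 on Oct 27, 2070.
Occurrences #5 through #15: 11 in total.

11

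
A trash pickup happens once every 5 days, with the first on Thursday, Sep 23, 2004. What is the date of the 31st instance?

Feb 20, 2005

The 31st occurrence is 30 intervals after the first: 30 × 5 = 150 days after Sep 23, 2004.
Sep has 30 days — 7 days to the end of Sep leaves 143.
Oct has 31 days (112 left).
Nov has 30 days (82 left).
Dec has 31 days (51 left).
Jan has 31 days (20 left).
20 days into Feb → Feb 20, 2005.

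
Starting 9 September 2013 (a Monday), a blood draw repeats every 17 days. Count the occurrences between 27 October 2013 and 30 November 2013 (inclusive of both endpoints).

2

Occurrences land 17·i days after 9 September 2013 for i = 0, 1, 2, …
27 October 2013 is 48 days after the start; 48 ÷ 17 = 2 remainder 14; since the remainder is 14, round up to i = 3. First occurrence in the window: #4 on 30 October 2013 (3×17 = 51 days in).
30 November 2013 is 82 days after the start; 82 ÷ 17 = 4 remainder 14. Last occurrence in the window: #5 on 16 November 2013.
Occurrences #4 through #5: 2 in total.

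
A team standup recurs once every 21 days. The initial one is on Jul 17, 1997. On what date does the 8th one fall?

The 8th occurrence is 7 intervals after the first: 7 × 21 = 147 days after Jul 17, 1997.
Jul has 31 days — 14 days to the end of Jul leaves 133.
Aug has 31 days (102 left).
Sep has 30 days (72 left).
Oct has 31 days (41 left).
Nov has 30 days (11 left).
11 days into Dec → Dec 11, 1997.

Dec 11, 1997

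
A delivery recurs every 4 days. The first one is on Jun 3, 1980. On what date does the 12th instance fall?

Jul 17, 1980

The 12th occurrence is 11 intervals after the first: 11 × 4 = 44 days after Jun 3, 1980.
Jun has 30 days — 27 days to the end of Jun leaves 17.
17 days into Jul → Jul 17, 1980.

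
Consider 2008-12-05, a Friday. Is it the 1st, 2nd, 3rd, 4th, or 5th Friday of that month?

Day 5 falls in week ⌈5/7⌉ of the month.
Days 1–7 hold the 1st Friday, 8–14 the 2nd, 15–21 the 3rd, 22–28 the 4th, 29–31 the 5th.
5 is in the range for the 1st.

1st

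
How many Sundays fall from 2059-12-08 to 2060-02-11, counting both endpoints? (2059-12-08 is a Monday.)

2059-12-08 is a Monday; the first Sunday on or after it is 2059-12-14 (6 days later).
From 2059-12-14 to 2060-02-11: 17 + 31 + 11 = 59 days (rest of December, January, February).
59 ÷ 7 = 8 full weeks with remainder 3, so 8 more Sundays after the first → 9.

9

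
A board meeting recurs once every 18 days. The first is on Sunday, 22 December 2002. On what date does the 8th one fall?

The 8th occurrence is 7 intervals after the first: 7 × 18 = 126 days after 22 December 2002.
December has 31 days — 9 days to the end of December leaves 117.
January has 31 days (86 left).
February has 28 days (58 left).
March has 31 days (27 left).
27 days into April → 27 April 2003.

27 April 2003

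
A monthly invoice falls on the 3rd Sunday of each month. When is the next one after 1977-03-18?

March 1977 starts on a Tuesday; its first Sunday is the 6th, so the 3rd Sunday is the 20th — 1977-03-20.
1977-03-20 is after 1977-03-18, so that is the next one.

1977-03-20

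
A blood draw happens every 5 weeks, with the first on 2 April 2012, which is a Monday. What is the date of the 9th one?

The 9th occurrence is 8 intervals after the first: 8 × 35 = 280 days after 2 April 2012.
April has 30 days — 28 days to the end of April leaves 252.
May has 31 days (221 left).
June has 30 days (191 left).
July has 31 days (160 left).
August has 31 days (129 left).
September has 30 days (99 left).
October has 31 days (68 left).
November has 30 days (38 left).
December has 31 days (7 left).
7 days into January → 7 January 2013.

7 January 2013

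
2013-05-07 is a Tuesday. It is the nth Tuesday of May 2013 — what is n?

1st

Day 7 falls in week ⌈7/7⌉ of the month.
Days 1–7 hold the 1st Tuesday, 8–14 the 2nd, 15–21 the 3rd, 22–28 the 4th, 29–31 the 5th.
7 is in the range for the 1st.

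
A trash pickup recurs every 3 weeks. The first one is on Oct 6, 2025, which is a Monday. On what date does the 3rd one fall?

The 3rd occurrence is 2 intervals after the first: 2 × 21 = 42 days after Oct 6, 2025.
Oct has 31 days — 25 days to the end of Oct leaves 17.
17 days into Nov → Nov 17, 2025.

Nov 17, 2025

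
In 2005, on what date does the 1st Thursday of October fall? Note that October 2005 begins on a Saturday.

October 6, 2005

October 2005 begins on a Saturday, so the first Thursday is October 6 (5 days later).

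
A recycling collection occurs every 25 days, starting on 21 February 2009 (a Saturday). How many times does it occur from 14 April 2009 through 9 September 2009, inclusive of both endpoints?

Occurrences land 25·i days after 21 February 2009 for i = 0, 1, 2, …
14 April 2009 is 52 days after the start; 52 ÷ 25 = 2 remainder 2; since the remainder is 2, round up to i = 3. First occurrence in the window: #4 on 7 May 2009 (3×25 = 75 days in).
9 September 2009 is 200 days after the start; 200 ÷ 25 = 8 remainder 0. Last occurrence in the window: #9 on 9 September 2009.
Occurrences #4 through #9: 6 in total.

6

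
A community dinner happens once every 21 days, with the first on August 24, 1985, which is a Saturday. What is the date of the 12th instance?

The 12th occurrence is 11 intervals after the first: 11 × 21 = 231 days after August 24, 1985.
August has 31 days — 7 days to the end of August leaves 224.
September has 30 days (194 left).
October has 31 days (163 left).
November has 30 days (133 left).
December has 31 days (102 left).
January has 31 days (71 left).
February has 28 days (43 left).
March has 31 days (12 left).
12 days into April → April 12, 1986.

April 12, 1986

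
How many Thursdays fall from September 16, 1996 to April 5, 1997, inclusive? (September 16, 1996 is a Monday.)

September 16, 1996 is a Monday; the first Thursday on or after it is September 19, 1996 (3 days later).
From September 19, 1996 to April 5, 1997: 11 + 31 + 30 + 31 + 31 + 28 + 31 + 5 = 198 days (rest of September, October, November, December, January, February, March, April).
198 ÷ 7 = 28 full weeks with remainder 2, so 28 more Thursdays after the first → 29.

29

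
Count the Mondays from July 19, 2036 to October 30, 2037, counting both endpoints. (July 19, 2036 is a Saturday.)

67

July 19, 2036 is a Saturday; the first Monday on or after it is July 21, 2036 (2 days later).
From July 21, 2036 to October 30, 2037: 163 + 303 = 466 days (rest of 2036, to October 30, 2037 in 2037).
466 ÷ 7 = 66 full weeks with remainder 4, so 66 more Mondays after the first → 67.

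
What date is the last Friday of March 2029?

March 30, 2029

March 2029 begins on a Thursday, so the first Friday is March 2 (1 day later).
March 2029 has 31 days. Adding weeks: 2, 9, 16, 23, 30 — the last one ≤ 31 is the 30th.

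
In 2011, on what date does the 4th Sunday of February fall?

The first Sunday of February 2011 is February 6.
The 4th Sunday is 3 weeks later: 6 + 21 = 27.

27 February 2011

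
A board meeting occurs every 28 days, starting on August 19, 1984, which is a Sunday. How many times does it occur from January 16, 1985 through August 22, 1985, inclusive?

8

Occurrences land 28·i days after August 19, 1984 for i = 0, 1, 2, …
January 16, 1985 is 150 days after the start; 150 ÷ 28 = 5 remainder 10; since the remainder is 10, round up to i = 6. First occurrence in the window: #7 on February 3, 1985 (6×28 = 168 days in).
August 22, 1985 is 368 days after the start; 368 ÷ 28 = 13 remainder 4. Last occurrence in the window: #14 on August 18, 1985.
Occurrences #7 through #14: 8 in total.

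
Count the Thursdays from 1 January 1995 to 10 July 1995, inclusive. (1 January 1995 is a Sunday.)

27

1 January 1995 is a Sunday; the first Thursday on or after it is 5 January 1995 (4 days later).
From 5 January 1995 to 10 July 1995: 26 + 28 + 31 + 30 + 31 + 30 + 10 = 186 days (rest of January, February, March, April, May, June, July).
186 ÷ 7 = 26 full weeks with remainder 4, so 26 more Thursdays after the first → 27.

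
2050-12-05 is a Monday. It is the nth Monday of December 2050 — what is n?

Day 5 falls in week ⌈5/7⌉ of the month.
Days 1–7 hold the 1st Monday, 8–14 the 2nd, 15–21 the 3rd, 22–28 the 4th, 29–31 the 5th.
5 is in the range for the 1st.

1st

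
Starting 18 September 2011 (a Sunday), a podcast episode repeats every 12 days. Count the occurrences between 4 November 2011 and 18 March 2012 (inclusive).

12

Occurrences land 12·i days after 18 September 2011 for i = 0, 1, 2, …
4 November 2011 is 47 days after the start; 47 ÷ 12 = 3 remainder 11; since the remainder is 11, round up to i = 4. First occurrence in the window: #5 on 5 November 2011 (4×12 = 48 days in).
18 March 2012 is 182 days after the start; 182 ÷ 12 = 15 remainder 2. Last occurrence in the window: #16 on 16 March 2012.
Occurrences #5 through #16: 12 in total.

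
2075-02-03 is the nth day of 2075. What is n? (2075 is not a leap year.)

34

Days in months before February: 31 = 31.
Plus 3 days into February → day 34.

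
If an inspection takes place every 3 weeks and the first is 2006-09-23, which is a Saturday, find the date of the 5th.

The 5th occurrence is 4 intervals after the first: 4 × 21 = 84 days after 2006-09-23.
September has 30 days — 7 days to the end of September leaves 77.
October has 31 days (46 left).
November has 30 days (16 left).
16 days into December → 2006-12-16.

2006-12-16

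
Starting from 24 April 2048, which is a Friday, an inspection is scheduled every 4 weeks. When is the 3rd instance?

The 3rd occurrence is 2 intervals after the first: 2 × 28 = 56 days after 24 April 2048.
April has 30 days — 6 days to the end of April leaves 50.
May has 31 days (19 left).
19 days into June → 19 June 2048.

19 June 2048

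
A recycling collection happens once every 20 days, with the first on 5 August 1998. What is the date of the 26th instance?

18 December 1999

The 26th occurrence is 25 intervals after the first: 25 × 20 = 500 days after 5 August 1998.
August has 31 days — 26 days to the end of August leaves 474.
From end of August to end of 1998 is 122 days (352 left).
January has 31 days (321 left).
February has 28 days (293 left).
March has 31 days (262 left).
April has 30 days (232 left).
May has 31 days (201 left).
June has 30 days (171 left).
July has 31 days (140 left).
August has 31 days (109 left).
September has 30 days (79 left).
October has 31 days (48 left).
November has 30 days (18 left).
18 days into December → 18 December 1999.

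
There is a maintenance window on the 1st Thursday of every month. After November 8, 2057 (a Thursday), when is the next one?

November 2057 starts on a Thursday, so its 1st Thursday is November 1, 2057.
That is not after November 8, 2057, so look at December 2057.
December 2057 starts on a Saturday, so its 1st Thursday is December 6, 2057 (5 days in).

December 6, 2057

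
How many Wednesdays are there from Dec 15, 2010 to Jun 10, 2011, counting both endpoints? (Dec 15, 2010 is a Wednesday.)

Dec 15, 2010 is a Wednesday; the first Wednesday on or after it is Dec 15, 2010.
From Dec 15, 2010 to Jun 10, 2011: 16 + 31 + 28 + 31 + 30 + 31 + 10 = 177 days (rest of Dec, Jan, Feb, Mar, Apr, May, Jun).
177 ÷ 7 = 25 full weeks with remainder 2, so 25 more Wednesdays after the first → 26.

26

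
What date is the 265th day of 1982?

January has 31 days (265 − 31 = 234 remain).
February has 28 days (234 − 28 = 206 remain).
March has 31 days (206 − 31 = 175 remain).
April has 30 days (175 − 30 = 145 remain).
May has 31 days (145 − 31 = 114 remain).
June has 30 days (114 − 30 = 84 remain).
July has 31 days (84 − 31 = 53 remain).
August has 31 days (53 − 31 = 22 remain).
22 into September → September 22.

September 22, 1982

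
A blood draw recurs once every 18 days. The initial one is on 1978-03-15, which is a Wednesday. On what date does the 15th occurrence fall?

1978-11-22

The 15th occurrence is 14 intervals after the first: 14 × 18 = 252 days after 1978-03-15.
March has 31 days — 16 days to the end of March leaves 236.
April has 30 days (206 left).
May has 31 days (175 left).
June has 30 days (145 left).
July has 31 days (114 left).
August has 31 days (83 left).
September has 30 days (53 left).
October has 31 days (22 left).
22 days into November → 1978-11-22.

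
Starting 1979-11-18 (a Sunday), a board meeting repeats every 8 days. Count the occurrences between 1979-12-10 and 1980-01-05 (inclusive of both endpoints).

Occurrences land 8·i days after 1979-11-18 for i = 0, 1, 2, …
1979-12-10 is 22 days after the start; 22 ÷ 8 = 2 remainder 6; since the remainder is 6, round up to i = 3. First occurrence in the window: #4 on 1979-12-12 (3×8 = 24 days in).
1980-01-05 is 48 days after the start; 48 ÷ 8 = 6 remainder 0. Last occurrence in the window: #7 on 1980-01-05.
Occurrences #4 through #7: 4 in total.

4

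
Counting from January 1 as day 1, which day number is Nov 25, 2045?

329

Days in months before Nov: 31 + 28 + 31 + 30 + 31 + 30 + 31 + 31 + 30 + 31 = 304.
Plus 25 days into Nov → day 329.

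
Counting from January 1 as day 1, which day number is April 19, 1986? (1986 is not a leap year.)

109

Days in months before April: 31 + 28 + 31 = 90.
Plus 19 days into April → day 109.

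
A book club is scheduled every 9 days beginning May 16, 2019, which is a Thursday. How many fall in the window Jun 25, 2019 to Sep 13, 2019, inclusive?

9

Occurrences land 9·i days after May 16, 2019 for i = 0, 1, 2, …
Jun 25, 2019 is 40 days after the start; 40 ÷ 9 = 4 remainder 4; since the remainder is 4, round up to i = 5. First occurrence in the window: #6 on Jun 30, 2019 (5×9 = 45 days in).
Sep 13, 2019 is 120 days after the start; 120 ÷ 9 = 13 remainder 3. Last occurrence in the window: #14 on Sep 10, 2019.
Occurrences #6 through #14: 9 in total.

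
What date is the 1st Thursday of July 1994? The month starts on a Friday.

July 7, 1994

July 1994 begins on a Friday, so the first Thursday is July 7 (6 days later).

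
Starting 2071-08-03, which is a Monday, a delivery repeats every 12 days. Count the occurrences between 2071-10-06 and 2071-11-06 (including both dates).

2

Occurrences land 12·i days after 2071-08-03 for i = 0, 1, 2, …
2071-10-06 is 64 days after the start; 64 ÷ 12 = 5 remainder 4; since the remainder is 4, round up to i = 6. First occurrence in the window: #7 on 2071-10-14 (6×12 = 72 days in).
2071-11-06 is 95 days after the start; 95 ÷ 12 = 7 remainder 11. Last occurrence in the window: #8 on 2071-10-26.
Occurrences #7 through #8: 2 in total.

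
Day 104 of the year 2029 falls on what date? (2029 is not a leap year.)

2029-04-14

January has 31 days (104 − 31 = 73 remain).
February has 28 days (73 − 28 = 45 remain).
March has 31 days (45 − 31 = 14 remain).
14 into April → April 14.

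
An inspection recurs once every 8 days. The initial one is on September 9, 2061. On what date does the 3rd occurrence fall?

The 3rd occurrence is 2 intervals after the first: 2 × 8 = 16 days after September 9, 2061.
16 days later is September 25, 2061.

September 25, 2061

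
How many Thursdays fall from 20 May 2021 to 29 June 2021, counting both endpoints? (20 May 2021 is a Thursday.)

6

20 May 2021 is a Thursday; the first Thursday on or after it is 20 May 2021.
From 20 May 2021 to 29 June 2021: 11 + 29 = 40 days (rest of May, June).
40 ÷ 7 = 5 full weeks with remainder 5, so 5 more Thursdays after the first → 6.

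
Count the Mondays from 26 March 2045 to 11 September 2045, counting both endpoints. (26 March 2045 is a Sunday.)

25

26 March 2045 is a Sunday; the first Monday on or after it is 27 March 2045 (1 day later).
From 27 March 2045 to 11 September 2045: 4 + 30 + 31 + 30 + 31 + 31 + 11 = 168 days (rest of March, April, May, June, July, August, September).
168 ÷ 7 = 24 full weeks with remainder 0, so 24 more Mondays after the first → 25.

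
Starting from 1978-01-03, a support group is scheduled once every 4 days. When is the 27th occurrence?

The 27th occurrence is 26 intervals after the first: 26 × 4 = 104 days after 1978-01-03.
January has 31 days — 28 days to the end of January leaves 76.
February has 28 days (48 left).
March has 31 days (17 left).
17 days into April → 1978-04-17.

1978-04-17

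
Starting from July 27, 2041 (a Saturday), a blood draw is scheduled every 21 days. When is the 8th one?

The 8th occurrence is 7 intervals after the first: 7 × 21 = 147 days after July 27, 2041.
July has 31 days — 4 days to the end of July leaves 143.
August has 31 days (112 left).
September has 30 days (82 left).
October has 31 days (51 left).
November has 30 days (21 left).
21 days into December → December 21, 2041.

December 21, 2041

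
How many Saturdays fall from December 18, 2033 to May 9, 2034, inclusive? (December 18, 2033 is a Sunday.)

December 18, 2033 is a Sunday; the first Saturday on or after it is December 24, 2033 (6 days later).
From December 24, 2033 to May 9, 2034: 7 + 31 + 28 + 31 + 30 + 9 = 136 days (rest of December, January, February, March, April, May).
136 ÷ 7 = 19 full weeks with remainder 3, so 19 more Saturdays after the first → 20.

20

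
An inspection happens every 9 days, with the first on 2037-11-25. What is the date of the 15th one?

2038-03-31

The 15th occurrence is 14 intervals after the first: 14 × 9 = 126 days after 2037-11-25.
November has 30 days — 5 days to the end of November leaves 121.
December has 31 days (90 left).
January has 31 days (59 left).
February has 28 days (31 left).
31 days into March → 2038-03-31.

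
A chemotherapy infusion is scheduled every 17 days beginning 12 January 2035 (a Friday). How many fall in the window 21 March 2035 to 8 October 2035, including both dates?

12

Occurrences land 17·i days after 12 January 2035 for i = 0, 1, 2, …
21 March 2035 is 68 days after the start; 68 ÷ 17 = 4 remainder 0. First occurrence in the window: #5 on 21 March 2035 (4×17 = 68 days in).
8 October 2035 is 269 days after the start; 269 ÷ 17 = 15 remainder 14. Last occurrence in the window: #16 on 24 September 2035.
Occurrences #5 through #16: 12 in total.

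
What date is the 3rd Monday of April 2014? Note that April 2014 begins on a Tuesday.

April 21, 2014

April 2014 begins on a Tuesday, so the first Monday is April 7 (6 days later).
The 3rd Monday is 2 weeks later: 7 + 14 = 21.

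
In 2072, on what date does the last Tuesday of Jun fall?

Jun 2072 begins on a Wednesday, so the first Tuesday is Jun 7 (6 days later).
Jun 2072 has 30 days. Adding weeks: 7, 14, 21, 28 — the last one ≤ 30 is the 28th.

Jun 28, 2072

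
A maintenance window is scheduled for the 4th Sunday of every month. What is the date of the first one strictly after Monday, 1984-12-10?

1984-12-23

December 1984 starts on a Saturday; its first Sunday is the 2nd, so the 4th Sunday is the 23rd — 1984-12-23.
1984-12-23 is after 1984-12-10, so that is the next one.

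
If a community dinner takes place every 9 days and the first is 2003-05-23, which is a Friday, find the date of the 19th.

The 19th occurrence is 18 intervals after the first: 18 × 9 = 162 days after 2003-05-23.
May has 31 days — 8 days to the end of May leaves 154.
June has 30 days (124 left).
July has 31 days (93 left).
August has 31 days (62 left).
September has 30 days (32 left).
October has 31 days (1 left).
1 day into November → 2003-11-01.

2003-11-01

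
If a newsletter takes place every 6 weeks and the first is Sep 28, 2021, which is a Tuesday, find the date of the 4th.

The 4th occurrence is 3 intervals after the first: 3 × 42 = 126 days after Sep 28, 2021.
Sep has 30 days — 2 days to the end of Sep leaves 124.
Oct has 31 days (93 left).
Nov has 30 days (63 left).
Dec has 31 days (32 left).
Jan has 31 days (1 left).
1 day into Feb → Feb 1, 2022.

Feb 1, 2022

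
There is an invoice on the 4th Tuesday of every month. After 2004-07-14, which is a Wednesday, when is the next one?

2004-07-27

July 2004 starts on a Thursday; its first Tuesday is the 6th, so the 4th Tuesday is the 27th — 2004-07-27.
2004-07-27 is after 2004-07-14, so that is the next one.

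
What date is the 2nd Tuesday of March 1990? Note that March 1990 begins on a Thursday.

March 1990 begins on a Thursday, so the first Tuesday is March 6 (5 days later).
The 2nd Tuesday is 1 weeks later: 6 + 7 = 13.

March 13, 1990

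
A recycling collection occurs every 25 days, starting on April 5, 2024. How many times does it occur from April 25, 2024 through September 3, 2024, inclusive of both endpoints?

Occurrences land 25·i days after April 5, 2024 for i = 0, 1, 2, …
April 25, 2024 is 20 days after the start; 20 ÷ 25 = 0 remainder 20; since the remainder is 20, round up to i = 1. First occurrence in the window: #2 on April 30, 2024 (1×25 = 25 days in).
September 3, 2024 is 151 days after the start; 151 ÷ 25 = 6 remainder 1. Last occurrence in the window: #7 on September 2, 2024.
Occurrences #2 through #7: 6 in total.

6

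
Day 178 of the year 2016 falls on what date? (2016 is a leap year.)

26 June 2016

January has 31 days (178 − 31 = 147 remain).
February has 29 days (147 − 29 = 118 remain).
March has 31 days (118 − 31 = 87 remain).
April has 30 days (87 − 30 = 57 remain).
May has 31 days (57 − 31 = 26 remain).
26 into June → June 26.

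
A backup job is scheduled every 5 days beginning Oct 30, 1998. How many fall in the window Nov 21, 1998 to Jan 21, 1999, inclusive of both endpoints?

12

Occurrences land 5·i days after Oct 30, 1998 for i = 0, 1, 2, …
Nov 21, 1998 is 22 days after the start; 22 ÷ 5 = 4 remainder 2; since the remainder is 2, round up to i = 5. First occurrence in the window: #6 on Nov 24, 1998 (5×5 = 25 days in).
Jan 21, 1999 is 83 days after the start; 83 ÷ 5 = 16 remainder 3. Last occurrence in the window: #17 on Jan 18, 1999.
Occurrences #6 through #17: 12 in total.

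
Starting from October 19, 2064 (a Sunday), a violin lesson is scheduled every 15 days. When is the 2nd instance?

The 2nd occurrence is 1 interval after the first: 1 × 15 = 15 days after October 19, 2064.
October has 31 days — 12 days to the end of October leaves 3.
3 days into November → November 3, 2064.

November 3, 2064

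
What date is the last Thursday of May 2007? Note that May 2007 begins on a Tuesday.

31 May 2007

May 2007 begins on a Tuesday, so the first Thursday is May 3 (2 days later).
May 2007 has 31 days. Adding weeks: 3, 10, 17, 24, 31 — the last one ≤ 31 is the 31st.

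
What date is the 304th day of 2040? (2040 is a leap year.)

January has 31 days (304 − 31 = 273 remain).
February has 29 days (273 − 29 = 244 remain).
March has 31 days (244 − 31 = 213 remain).
April has 30 days (213 − 30 = 183 remain).
May has 31 days (183 − 31 = 152 remain).
June has 30 days (152 − 30 = 122 remain).
July has 31 days (122 − 31 = 91 remain).
August has 31 days (91 − 31 = 60 remain).
September has 30 days (60 − 30 = 30 remain).
30 into October → October 30.

2040-10-30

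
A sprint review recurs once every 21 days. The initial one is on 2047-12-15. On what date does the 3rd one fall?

The 3rd occurrence is 2 intervals after the first: 2 × 21 = 42 days after 2047-12-15.
December has 31 days — 16 days to the end of December leaves 26.
26 days into January → 2048-01-26.

2048-01-26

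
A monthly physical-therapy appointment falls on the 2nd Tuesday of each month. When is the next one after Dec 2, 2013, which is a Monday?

Dec 10, 2013

Dec 2013 starts on a Sunday; its first Tuesday is the 3rd, so the 2nd Tuesday is the 10th — Dec 10, 2013.
Dec 10, 2013 is after Dec 2, 2013, so that is the next one.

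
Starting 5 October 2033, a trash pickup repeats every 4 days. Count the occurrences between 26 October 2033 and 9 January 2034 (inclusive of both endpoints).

19

Occurrences land 4·i days after 5 October 2033 for i = 0, 1, 2, …
26 October 2033 is 21 days after the start; 21 ÷ 4 = 5 remainder 1; since the remainder is 1, round up to i = 6. First occurrence in the window: #7 on 29 October 2033 (6×4 = 24 days in).
9 January 2034 is 96 days after the start; 96 ÷ 4 = 24 remainder 0. Last occurrence in the window: #25 on 9 January 2034.
Occurrences #7 through #25: 19 in total.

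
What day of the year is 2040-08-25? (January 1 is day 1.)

Days in months before August: 31 + 29 + 31 + 30 + 31 + 30 + 31 = 213.
Plus 25 days into August → day 238.

238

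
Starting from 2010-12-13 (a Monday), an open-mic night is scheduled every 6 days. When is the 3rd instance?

The 3rd occurrence is 2 intervals after the first: 2 × 6 = 12 days after 2010-12-13.
12 days later is 2010-12-25.

2010-12-25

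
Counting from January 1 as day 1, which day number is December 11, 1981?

Days in months before December: 31 + 28 + 31 + 30 + 31 + 30 + 31 + 31 + 30 + 31 + 30 = 334.
Plus 11 days into December → day 345.

345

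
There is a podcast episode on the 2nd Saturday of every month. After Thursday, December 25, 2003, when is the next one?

December 2003 starts on a Monday; its first Saturday is the 6th, so the 2nd Saturday is the 13th — December 13, 2003.
That is not after December 25, 2003, so look at January 2004.
January 2004 starts on a Thursday; its first Saturday is the 3rd, so the 2nd Saturday is the 10th — January 10, 2004.

January 10, 2004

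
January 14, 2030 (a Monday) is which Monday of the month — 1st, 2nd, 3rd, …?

Day 14 falls in week ⌈14/7⌉ of the month.
Days 1–7 hold the 1st Monday, 8–14 the 2nd, 15–21 the 3rd, 22–28 the 4th, 29–31 the 5th.
14 is in the range for the 2nd.

2nd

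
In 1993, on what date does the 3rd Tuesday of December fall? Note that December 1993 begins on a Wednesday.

December 1993 begins on a Wednesday, so the first Tuesday is December 7 (6 days later).
The 3rd Tuesday is 2 weeks later: 7 + 14 = 21.

21 December 1993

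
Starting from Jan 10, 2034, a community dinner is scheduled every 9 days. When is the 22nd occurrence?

The 22nd occurrence is 21 intervals after the first: 21 × 9 = 189 days after Jan 10, 2034.
Jan has 31 days — 21 days to the end of Jan leaves 168.
Feb has 28 days (140 left).
Mar has 31 days (109 left).
Apr has 30 days (79 left).
May has 31 days (48 left).
Jun has 30 days (18 left).
18 days into Jul → Jul 18, 2034.

Jul 18, 2034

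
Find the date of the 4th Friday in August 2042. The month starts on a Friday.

August 2042 begins on a Friday, so the first Friday is August 1.
The 4th Friday is 3 weeks later: 1 + 21 = 22.

22 August 2042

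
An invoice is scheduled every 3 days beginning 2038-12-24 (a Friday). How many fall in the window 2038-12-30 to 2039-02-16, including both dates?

Occurrences land 3·i days after 2038-12-24 for i = 0, 1, 2, …
2038-12-30 is 6 days after the start; 6 ÷ 3 = 2 remainder 0. First occurrence in the window: #3 on 2038-12-30 (2×3 = 6 days in).
2039-02-16 is 54 days after the start; 54 ÷ 3 = 18 remainder 0. Last occurrence in the window: #19 on 2039-02-16.
Occurrences #3 through #19: 17 in total.

17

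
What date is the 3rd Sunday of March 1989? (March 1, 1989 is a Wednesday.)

1989-03-19

March 1989 begins on a Wednesday, so the first Sunday is March 5 (4 days later).
The 3rd Sunday is 2 weeks later: 5 + 14 = 19.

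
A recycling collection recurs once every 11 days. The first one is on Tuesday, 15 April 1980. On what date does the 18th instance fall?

19 October 1980

The 18th occurrence is 17 intervals after the first: 17 × 11 = 187 days after 15 April 1980.
April has 30 days — 15 days to the end of April leaves 172.
May has 31 days (141 left).
June has 30 days (111 left).
July has 31 days (80 left).
August has 31 days (49 left).
September has 30 days (19 left).
19 days into October → 19 October 1980.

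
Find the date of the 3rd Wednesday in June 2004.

The first Wednesday of June 2004 is June 2.
The 3rd Wednesday is 2 weeks later: 2 + 14 = 16.

16 June 2004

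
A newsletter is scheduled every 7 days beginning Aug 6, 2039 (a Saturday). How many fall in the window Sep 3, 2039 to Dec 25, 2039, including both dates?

17

Occurrences land 7·i days after Aug 6, 2039 for i = 0, 1, 2, …
Sep 3, 2039 is 28 days after the start; 28 ÷ 7 = 4 remainder 0. First occurrence in the window: #5 on Sep 3, 2039 (4×7 = 28 days in).
Dec 25, 2039 is 141 days after the start; 141 ÷ 7 = 20 remainder 1. Last occurrence in the window: #21 on Dec 24, 2039.
Occurrences #5 through #21: 17 in total.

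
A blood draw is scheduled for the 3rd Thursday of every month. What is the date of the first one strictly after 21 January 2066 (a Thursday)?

18 February 2066

January 2066 starts on a Friday; its first Thursday is the 7th, so the 3rd Thursday is the 21st — 21 January 2066.
That is not after 21 January 2066, so look at February 2066.
February 2066 starts on a Monday; its first Thursday is the 4th, so the 3rd Thursday is the 18th — 18 February 2066.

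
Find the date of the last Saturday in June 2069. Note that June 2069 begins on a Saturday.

June 29, 2069

June 2069 begins on a Saturday, so the first Saturday is June 1.
June 2069 has 30 days. Adding weeks: 1, 8, 15, 22, 29 — the last one ≤ 30 is the 29th.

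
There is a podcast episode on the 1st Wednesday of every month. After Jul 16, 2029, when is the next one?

Aug 1, 2029

Jul 2029 starts on a Sunday, so its 1st Wednesday is Jul 4, 2029 (3 days in).
That is not after Jul 16, 2029, so look at Aug 2029.
Aug 2029 starts on a Wednesday, so its 1st Wednesday is Aug 1, 2029.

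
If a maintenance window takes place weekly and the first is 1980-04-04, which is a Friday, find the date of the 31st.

The 31st occurrence is 30 intervals after the first: 30 × 7 = 210 days after 1980-04-04.
April has 30 days — 26 days to the end of April leaves 184.
May has 31 days (153 left).
June has 30 days (123 left).
July has 31 days (92 left).
August has 31 days (61 left).
September has 30 days (31 left).
31 days into October → 1980-10-31.

1980-10-31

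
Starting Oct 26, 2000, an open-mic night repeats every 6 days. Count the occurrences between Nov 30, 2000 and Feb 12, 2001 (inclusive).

13

Occurrences land 6·i days after Oct 26, 2000 for i = 0, 1, 2, …
Nov 30, 2000 is 35 days after the start; 35 ÷ 6 = 5 remainder 5; since the remainder is 5, round up to i = 6. First occurrence in the window: #7 on Dec 1, 2000 (6×6 = 36 days in).
Feb 12, 2001 is 109 days after the start; 109 ÷ 6 = 18 remainder 1. Last occurrence in the window: #19 on Feb 11, 2001.
Occurrences #7 through #19: 13 in total.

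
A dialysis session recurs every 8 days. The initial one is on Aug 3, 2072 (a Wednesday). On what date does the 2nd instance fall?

The 2nd occurrence is 1 interval after the first: 1 × 8 = 8 days after Aug 3, 2072.
8 days later is Aug 11, 2072.

Aug 11, 2072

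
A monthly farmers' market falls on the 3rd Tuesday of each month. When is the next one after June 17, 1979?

June 1979 starts on a Friday; its first Tuesday is the 5th, so the 3rd Tuesday is the 19th — June 19, 1979.
June 19, 1979 is after June 17, 1979, so that is the next one.

June 19, 1979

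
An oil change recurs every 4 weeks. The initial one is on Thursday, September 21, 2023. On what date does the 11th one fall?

The 11th occurrence is 10 intervals after the first: 10 × 28 = 280 days after September 21, 2023.
September has 30 days — 9 days to the end of September leaves 271.
October has 31 days (240 left).
November has 30 days (210 left).
December has 31 days (179 left).
January has 31 days (148 left).
February has 29 days (119 left).
March has 31 days (88 left).
April has 30 days (58 left).
May has 31 days (27 left).
27 days into June → June 27, 2024.

June 27, 2024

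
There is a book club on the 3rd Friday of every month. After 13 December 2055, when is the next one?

December 2055 starts on a Wednesday; its first Friday is the 3rd, so the 3rd Friday is the 17th — 17 December 2055.
17 December 2055 is after 13 December 2055, so that is the next one.

17 December 2055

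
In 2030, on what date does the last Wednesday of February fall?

The first Wednesday of February 2030 is February 6.
February 2030 has 28 days. Adding weeks: 6, 13, 20, 27 — the last one ≤ 28 is the 27th.

February 27, 2030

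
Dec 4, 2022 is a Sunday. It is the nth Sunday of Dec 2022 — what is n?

Day 4 falls in week ⌈4/7⌉ of the month.
Days 1–7 hold the 1st Sunday, 8–14 the 2nd, 15–21 the 3rd, 22–28 the 4th, 29–31 the 5th.
4 is in the range for the 1st.

1st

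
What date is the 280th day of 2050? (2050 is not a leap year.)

January has 31 days (280 − 31 = 249 remain).
February has 28 days (249 − 28 = 221 remain).
March has 31 days (221 − 31 = 190 remain).
April has 30 days (190 − 30 = 160 remain).
May has 31 days (160 − 31 = 129 remain).
June has 30 days (129 − 30 = 99 remain).
July has 31 days (99 − 31 = 68 remain).
August has 31 days (68 − 31 = 37 remain).
September has 30 days (37 − 30 = 7 remain).
7 into October → October 7.

October 7, 2050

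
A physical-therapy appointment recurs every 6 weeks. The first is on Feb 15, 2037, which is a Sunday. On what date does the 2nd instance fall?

Mar 29, 2037

The 2nd occurrence is 1 interval after the first: 1 × 42 = 42 days after Feb 15, 2037.
Feb has 28 days — 13 days to the end of Feb leaves 29.
29 days into Mar → Mar 29, 2037.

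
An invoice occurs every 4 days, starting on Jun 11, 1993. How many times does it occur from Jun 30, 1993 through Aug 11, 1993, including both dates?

Occurrences land 4·i days after Jun 11, 1993 for i = 0, 1, 2, …
Jun 30, 1993 is 19 days after the start; 19 ÷ 4 = 4 remainder 3; since the remainder is 3, round up to i = 5. First occurrence in the window: #6 on Jul 1, 1993 (5×4 = 20 days in).
Aug 11, 1993 is 61 days after the start; 61 ÷ 4 = 15 remainder 1. Last occurrence in the window: #16 on Aug 10, 1993.
Occurrences #6 through #16: 11 in total.

11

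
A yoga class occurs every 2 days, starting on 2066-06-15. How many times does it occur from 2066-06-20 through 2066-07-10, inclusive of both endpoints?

Occurrences land 2·i days after 2066-06-15 for i = 0, 1, 2, …
2066-06-20 is 5 days after the start; 5 ÷ 2 = 2 remainder 1; since the remainder is 1, round up to i = 3. First occurrence in the window: #4 on 2066-06-21 (3×2 = 6 days in).
2066-07-10 is 25 days after the start; 25 ÷ 2 = 12 remainder 1. Last occurrence in the window: #13 on 2066-07-09.
Occurrences #4 through #13: 10 in total.

10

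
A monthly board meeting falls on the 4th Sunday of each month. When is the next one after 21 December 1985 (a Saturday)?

22 December 1985

December 1985 starts on a Sunday; its first Sunday is the 1st, so the 4th Sunday is the 22nd — 22 December 1985.
22 December 1985 is after 21 December 1985, so that is the next one.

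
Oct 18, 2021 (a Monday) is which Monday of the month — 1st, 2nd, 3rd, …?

3rd

Day 18 falls in week ⌈18/7⌉ of the month.
Days 1–7 hold the 1st Monday, 8–14 the 2nd, 15–21 the 3rd, 22–28 the 4th, 29–31 the 5th.
18 is in the range for the 3rd.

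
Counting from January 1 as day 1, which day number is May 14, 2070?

134

Days in months before May: 31 + 28 + 31 + 30 = 120.
Plus 14 days into May → day 134.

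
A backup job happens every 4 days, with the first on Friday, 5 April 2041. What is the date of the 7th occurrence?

29 April 2041

The 7th occurrence is 6 intervals after the first: 6 × 4 = 24 days after 5 April 2041.
24 days later is 29 April 2041.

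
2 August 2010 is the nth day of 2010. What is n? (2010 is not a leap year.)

214

Days in months before August: 31 + 28 + 31 + 30 + 31 + 30 + 31 = 212.
Plus 2 days into August → day 214.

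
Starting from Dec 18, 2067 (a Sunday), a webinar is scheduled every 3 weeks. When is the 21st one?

The 21st occurrence is 20 intervals after the first: 20 × 21 = 420 days after Dec 18, 2067.
Dec has 31 days — 13 days to the end of Dec leaves 407.
2068 has 366 days (41 left).
Jan has 31 days (10 left).
10 days into Feb → Feb 10, 2069.

Feb 10, 2069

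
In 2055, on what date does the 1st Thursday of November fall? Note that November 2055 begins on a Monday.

November 4, 2055

November 2055 begins on a Monday, so the first Thursday is November 4 (3 days later).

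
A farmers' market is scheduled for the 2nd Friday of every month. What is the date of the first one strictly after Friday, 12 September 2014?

September 2014 starts on a Monday; its first Friday is the 5th, so the 2nd Friday is the 12th — 12 September 2014.
That is not after 12 September 2014, so look at October 2014.
October 2014 starts on a Wednesday; its first Friday is the 3rd, so the 2nd Friday is the 10th — 10 October 2014.

10 October 2014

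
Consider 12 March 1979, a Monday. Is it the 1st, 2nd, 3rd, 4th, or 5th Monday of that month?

Day 12 falls in week ⌈12/7⌉ of the month.
Days 1–7 hold the 1st Monday, 8–14 the 2nd, 15–21 the 3rd, 22–28 the 4th, 29–31 the 5th.
12 is in the range for the 2nd.

2nd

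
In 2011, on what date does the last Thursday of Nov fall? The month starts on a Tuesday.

Nov 24, 2011

Nov 2011 begins on a Tuesday, so the first Thursday is Nov 3 (2 days later).
Nov 2011 has 30 days. Adding weeks: 3, 10, 17, 24 — the last one ≤ 30 is the 24th.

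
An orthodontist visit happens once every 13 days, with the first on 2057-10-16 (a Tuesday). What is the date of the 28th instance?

2058-10-02

The 28th occurrence is 27 intervals after the first: 27 × 13 = 351 days after 2057-10-16.
October has 31 days — 15 days to the end of October leaves 336.
November has 30 days (306 left).
December has 31 days (275 left).
January has 31 days (244 left).
February has 28 days (216 left).
March has 31 days (185 left).
April has 30 days (155 left).
May has 31 days (124 left).
June has 30 days (94 left).
July has 31 days (63 left).
August has 31 days (32 left).
September has 30 days (2 left).
2 days into October → 2058-10-02.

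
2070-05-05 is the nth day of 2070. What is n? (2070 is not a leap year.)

125

Days in months before May: 31 + 28 + 31 + 30 = 120.
Plus 5 days into May → day 125.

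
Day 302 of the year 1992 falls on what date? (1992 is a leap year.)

Jan has 31 days (302 − 31 = 271 remain).
Feb has 29 days (271 − 29 = 242 remain).
Mar has 31 days (242 − 31 = 211 remain).
Apr has 30 days (211 − 30 = 181 remain).
May has 31 days (181 − 31 = 150 remain).
Jun has 30 days (150 − 30 = 120 remain).
Jul has 31 days (120 − 31 = 89 remain).
Aug has 31 days (89 − 31 = 58 remain).
Sep has 30 days (58 − 30 = 28 remain).
28 into Oct → Oct 28.

Oct 28, 1992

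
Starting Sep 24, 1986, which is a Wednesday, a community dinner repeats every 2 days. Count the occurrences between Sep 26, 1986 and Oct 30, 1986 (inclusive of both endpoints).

Occurrences land 2·i days after Sep 24, 1986 for i = 0, 1, 2, …
Sep 26, 1986 is 2 days after the start; 2 ÷ 2 = 1 remainder 0. First occurrence in the window: #2 on Sep 26, 1986 (1×2 = 2 days in).
Oct 30, 1986 is 36 days after the start; 36 ÷ 2 = 18 remainder 0. Last occurrence in the window: #19 on Oct 30, 1986.
Occurrences #2 through #19: 18 in total.

18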